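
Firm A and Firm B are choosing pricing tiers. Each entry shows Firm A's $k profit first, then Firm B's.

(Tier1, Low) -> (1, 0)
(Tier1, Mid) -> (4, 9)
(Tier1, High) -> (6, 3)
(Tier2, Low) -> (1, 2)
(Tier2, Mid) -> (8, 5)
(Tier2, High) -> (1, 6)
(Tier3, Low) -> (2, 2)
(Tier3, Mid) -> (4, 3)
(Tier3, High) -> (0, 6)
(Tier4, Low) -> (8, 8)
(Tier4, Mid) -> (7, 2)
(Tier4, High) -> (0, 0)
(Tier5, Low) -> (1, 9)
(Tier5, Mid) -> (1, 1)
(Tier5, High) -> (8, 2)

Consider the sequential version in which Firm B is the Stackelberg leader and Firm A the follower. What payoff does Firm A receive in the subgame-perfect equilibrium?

Work backward from Firm A's decision.
- Low → Firm A plays Tier4 (best of 1, 1, 2, 8, 1); Firm B gets 8.
- Mid → Firm A plays Tier2 (best of 4, 8, 4, 7, 1); Firm B gets 5.
- High → Firm A plays Tier5 (best of 6, 1, 0, 0, 8); Firm B gets 2.
Firm B's induced payoffs are 8, 5, 2, so Firm B commits to Low. Subgame-perfect outcome: (Tier4, Low) with payoffs (8, 8).

8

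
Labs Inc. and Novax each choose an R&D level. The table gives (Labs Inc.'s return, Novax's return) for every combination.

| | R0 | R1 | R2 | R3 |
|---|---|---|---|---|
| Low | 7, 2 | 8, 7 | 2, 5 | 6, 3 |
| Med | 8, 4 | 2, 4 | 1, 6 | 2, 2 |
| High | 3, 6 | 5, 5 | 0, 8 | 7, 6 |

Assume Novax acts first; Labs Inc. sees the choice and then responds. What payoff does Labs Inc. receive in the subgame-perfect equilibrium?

8

Work backward from Labs Inc.'s decision.
- R0: Labs Inc. compares 7, 8, 3 and picks Med; Novax would get 4.
- R1: Labs Inc. compares 8, 2, 5 and picks Low; Novax would get 7.
- R2: Labs Inc. compares 2, 1, 0 and picks Low; Novax would get 5.
- R3: Labs Inc. compares 6, 2, 7 and picks High; Novax would get 6.
Maximizing over 4, 7, 5, 6, Novax chooses R1. Subgame-perfect outcome: (Low, R1) with payoffs (8, 7).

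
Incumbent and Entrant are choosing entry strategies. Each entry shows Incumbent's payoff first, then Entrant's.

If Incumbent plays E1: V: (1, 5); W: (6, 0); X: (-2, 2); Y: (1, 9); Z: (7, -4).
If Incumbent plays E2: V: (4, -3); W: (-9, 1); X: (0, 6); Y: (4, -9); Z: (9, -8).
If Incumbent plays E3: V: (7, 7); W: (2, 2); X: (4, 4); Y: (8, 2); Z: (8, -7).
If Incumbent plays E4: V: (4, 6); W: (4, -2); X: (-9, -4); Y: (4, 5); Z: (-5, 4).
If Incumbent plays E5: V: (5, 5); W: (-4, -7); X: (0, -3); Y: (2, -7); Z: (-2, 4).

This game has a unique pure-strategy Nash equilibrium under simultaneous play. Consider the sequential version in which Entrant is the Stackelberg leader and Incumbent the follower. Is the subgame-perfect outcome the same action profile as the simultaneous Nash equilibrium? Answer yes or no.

Incumbent best-responds to each possible Entrant move:
- V → Incumbent plays E3 (best of 1, 4, 7, 4, 5); Entrant gets 7.
- W → Incumbent plays E1 (best of 6, -9, 2, 4, -4); Entrant gets 0.
- X → Incumbent plays E3 (best of -2, 0, 4, -9, 0); Entrant gets 4.
- Y → Incumbent plays E3 (best of 1, 4, 8, 4, 2); Entrant gets 2.
- Z → Incumbent plays E2 (best of 7, 9, 8, -5, -2); Entrant gets -8.
Among 7, 0, 4, 2, -8, the best is 7 at V. Subgame-perfect outcome: (E3, V) with payoffs (7, 7).
Now find the simultaneous Nash equilibrium.
Incumbent's best replies: V→E3; W→E1; X→E3; Y→E3; Z→E2.
Entrant's best replies: E1→Y; E2→X; E3→V; E4→V; E5→V.
Only (E3, V) has each player best-responding; Nash payoffs (7, 7).
Sequential outcome (E3, V) coincides with the Nash profile (E3, V).

yes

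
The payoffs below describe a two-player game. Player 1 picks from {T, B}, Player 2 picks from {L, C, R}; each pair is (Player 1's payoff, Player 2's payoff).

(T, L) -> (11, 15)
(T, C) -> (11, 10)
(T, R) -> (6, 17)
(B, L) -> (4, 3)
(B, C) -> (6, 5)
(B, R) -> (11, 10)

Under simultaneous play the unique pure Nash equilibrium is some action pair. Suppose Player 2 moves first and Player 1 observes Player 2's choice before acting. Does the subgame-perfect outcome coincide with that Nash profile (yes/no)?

no

Solve by backward induction (Player 2 leads).
- L → Player 1 plays T (best of 11, 4); Player 2 gets 15.
- C → Player 1 plays T (best of 11, 6); Player 2 gets 10.
- R → Player 1 plays B (best of 6, 11); Player 2 gets 10.
Player 2's induced payoffs are 15, 10, 10, so Player 2 commits to L. Subgame-perfect outcome: (T, L) with payoffs (11, 15).
Now find the simultaneous Nash equilibrium.
Player 1's best replies: L→T; C→T; R→B.
Player 2's best replies: T→R; B→R.
Only (B, R) has each player best-responding; Nash payoffs (11, 10).
Sequential outcome (T, L) differs from the Nash profile (B, R).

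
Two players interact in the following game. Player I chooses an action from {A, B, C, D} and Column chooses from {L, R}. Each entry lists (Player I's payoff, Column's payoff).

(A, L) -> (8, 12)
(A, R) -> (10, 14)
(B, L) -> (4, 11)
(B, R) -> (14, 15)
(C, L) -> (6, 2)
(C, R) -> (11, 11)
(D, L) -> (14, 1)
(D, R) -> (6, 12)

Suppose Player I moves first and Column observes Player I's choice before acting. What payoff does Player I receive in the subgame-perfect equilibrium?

14

Column best-responds to each possible Player I move:
- A → Column plays R (best of 12, 14); Player I gets 10.
- B → Column plays R (best of 11, 15); Player I gets 14.
- C → Column plays R (best of 2, 11); Player I gets 11.
- D → Column plays R (best of 1, 12); Player I gets 6.
Maximizing over 10, 14, 11, 6, Player I chooses B. Subgame-perfect outcome: (B, R) with payoffs (14, 15).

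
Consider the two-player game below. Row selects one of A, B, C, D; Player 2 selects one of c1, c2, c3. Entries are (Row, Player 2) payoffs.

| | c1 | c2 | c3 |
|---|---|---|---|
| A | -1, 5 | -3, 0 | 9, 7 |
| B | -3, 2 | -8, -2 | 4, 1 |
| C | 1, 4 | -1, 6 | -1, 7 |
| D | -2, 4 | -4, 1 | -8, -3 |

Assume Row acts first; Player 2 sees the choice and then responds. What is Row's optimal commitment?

A

Backward induction with Row moving first.
- A: BR = c3, leader payoff 9.
- B: BR = c1, leader payoff -3.
- C: BR = c3, leader payoff -1.
- D: BR = c1, leader payoff -2.
Maximizing over 9, -3, -1, -2, Row chooses A. Subgame-perfect outcome: (A, c3) with payoffs (9, 7).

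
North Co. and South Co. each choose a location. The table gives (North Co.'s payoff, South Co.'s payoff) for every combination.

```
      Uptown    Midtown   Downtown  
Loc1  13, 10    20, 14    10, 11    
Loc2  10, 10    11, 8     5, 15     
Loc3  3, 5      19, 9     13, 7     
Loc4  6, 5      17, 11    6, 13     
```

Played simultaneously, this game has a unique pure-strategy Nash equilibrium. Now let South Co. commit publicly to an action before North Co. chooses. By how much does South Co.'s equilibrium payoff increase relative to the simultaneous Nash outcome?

Work backward from North Co.'s decision.
- Uptown → North Co. plays Loc1 (best of 13, 10, 3, 6); South Co. gets 10.
- Midtown → North Co. plays Loc1 (best of 20, 11, 19, 17); South Co. gets 14.
- Downtown → North Co. plays Loc3 (best of 10, 5, 13, 6); South Co. gets 7.
South Co.'s induced payoffs are 10, 14, 7, so South Co. commits to Midtown. Subgame-perfect outcome: (Loc1, Midtown) with payoffs (20, 14).
For the simultaneous game, intersect best replies.
North Co.'s best replies: Uptown→Loc1; Midtown→Loc1; Downtown→Loc3.
South Co.'s best replies: Loc1→Midtown; Loc2→Downtown; Loc3→Midtown; Loc4→Downtown.
Only (Loc1, Midtown) has each player best-responding; Nash payoffs (20, 14).
South Co.'s commitment gain: 14 − 14 = 0.

0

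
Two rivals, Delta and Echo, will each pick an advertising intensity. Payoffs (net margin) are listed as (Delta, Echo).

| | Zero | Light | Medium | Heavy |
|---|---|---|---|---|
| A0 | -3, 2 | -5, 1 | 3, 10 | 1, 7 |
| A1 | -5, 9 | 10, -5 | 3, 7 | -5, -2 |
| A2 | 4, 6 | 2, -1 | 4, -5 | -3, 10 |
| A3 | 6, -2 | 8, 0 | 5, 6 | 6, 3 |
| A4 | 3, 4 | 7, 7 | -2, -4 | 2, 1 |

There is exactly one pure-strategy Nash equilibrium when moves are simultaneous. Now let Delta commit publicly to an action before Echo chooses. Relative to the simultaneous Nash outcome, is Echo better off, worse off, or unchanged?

better off

Work backward from Echo's decision.
- A0 → Echo plays Medium (best of 2, 1, 10, 7); Delta gets 3.
- A1 → Echo plays Zero (best of 9, -5, 7, -2); Delta gets -5.
- A2 → Echo plays Heavy (best of 6, -1, -5, 10); Delta gets -3.
- A3 → Echo plays Medium (best of -2, 0, 6, 3); Delta gets 5.
- A4 → Echo plays Light (best of 4, 7, -4, 1); Delta gets 7.
Maximizing over 3, -5, -3, 5, 7, Delta chooses A4. Subgame-perfect outcome: (A4, Light) with payoffs (7, 7).
For the simultaneous game, intersect best replies.
Delta's best replies: Zero→A3; Light→A1; Medium→A3; Heavy→A3.
Echo's best replies: A0→Medium; A1→Zero; A2→Heavy; A3→Medium; A4→Light.
The unique mutual best reply is (A3, Medium), giving (5, 6).
Echo earns 7 sequentially versus 6 at the Nash outcome: better off.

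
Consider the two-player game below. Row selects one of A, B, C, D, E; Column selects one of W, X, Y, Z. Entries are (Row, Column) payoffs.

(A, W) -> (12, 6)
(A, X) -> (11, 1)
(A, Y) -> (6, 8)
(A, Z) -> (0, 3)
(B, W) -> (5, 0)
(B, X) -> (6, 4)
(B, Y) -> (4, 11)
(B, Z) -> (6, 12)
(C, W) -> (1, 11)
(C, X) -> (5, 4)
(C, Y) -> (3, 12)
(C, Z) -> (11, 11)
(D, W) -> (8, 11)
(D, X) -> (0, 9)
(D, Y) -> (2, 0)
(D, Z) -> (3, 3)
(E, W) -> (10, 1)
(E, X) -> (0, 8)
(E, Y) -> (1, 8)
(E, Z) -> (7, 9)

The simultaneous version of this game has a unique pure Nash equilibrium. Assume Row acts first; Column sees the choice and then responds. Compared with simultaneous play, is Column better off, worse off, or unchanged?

Backward induction with Row moving first.
- A: BR = Y, leader payoff 6.
- B: BR = Z, leader payoff 6.
- C: BR = Y, leader payoff 3.
- D: BR = W, leader payoff 8.
- E: BR = Z, leader payoff 7.
Maximizing over 6, 6, 3, 8, 7, Row chooses D. Subgame-perfect outcome: (D, W) with payoffs (8, 11).
For the simultaneous game, intersect best replies.
Row's best replies: W→A; X→A; Y→A; Z→C.
Column's best replies: A→Y; B→Z; C→Y; D→W; E→Z.
The unique mutual best reply is (A, Y), giving (6, 8).
Column earns 11 sequentially versus 8 at the Nash outcome: better off.

better off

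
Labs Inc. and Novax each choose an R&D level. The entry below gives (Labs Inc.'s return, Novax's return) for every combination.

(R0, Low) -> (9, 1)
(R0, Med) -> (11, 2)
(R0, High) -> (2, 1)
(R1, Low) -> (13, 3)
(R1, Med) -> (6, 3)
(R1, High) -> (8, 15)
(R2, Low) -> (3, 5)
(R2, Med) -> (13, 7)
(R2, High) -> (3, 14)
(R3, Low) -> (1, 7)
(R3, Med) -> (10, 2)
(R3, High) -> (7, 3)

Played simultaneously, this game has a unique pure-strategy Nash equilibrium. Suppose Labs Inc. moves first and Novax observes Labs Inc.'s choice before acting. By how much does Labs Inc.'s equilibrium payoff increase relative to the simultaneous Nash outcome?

Work backward from Novax's decision.
- R0: BR = Med, leader payoff 11.
- R1: BR = High, leader payoff 8.
- R2: BR = High, leader payoff 3.
- R3: BR = Low, leader payoff 1.
Labs Inc.'s induced payoffs are 11, 8, 3, 1, so Labs Inc. commits to R0. Subgame-perfect outcome: (R0, Med) with payoffs (11, 2).
For the simultaneous game, intersect best replies.
Labs Inc.'s best replies: Low→R1; Med→R2; High→R1.
Novax's best replies: R0→Med; R1→High; R2→High; R3→Low.
Only (R1, High) has each player best-responding; Nash payoffs (8, 15).
Labs Inc.'s commitment gain: 11 − 8 = 3.

3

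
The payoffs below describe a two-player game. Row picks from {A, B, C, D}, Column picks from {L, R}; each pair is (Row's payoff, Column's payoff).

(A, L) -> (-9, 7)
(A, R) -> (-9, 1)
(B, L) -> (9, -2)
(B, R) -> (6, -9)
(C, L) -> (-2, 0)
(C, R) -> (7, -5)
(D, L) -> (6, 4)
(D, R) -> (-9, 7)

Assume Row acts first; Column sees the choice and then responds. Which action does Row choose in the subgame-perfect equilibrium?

Work backward from Column's decision.
- A → Column plays L (best of 7, 1); Row gets -9.
- B → Column plays L (best of -2, -9); Row gets 9.
- C → Column plays L (best of 0, -5); Row gets -2.
- D → Column plays R (best of 4, 7); Row gets -9.
Maximizing over -9, 9, -2, -9, Row chooses B. Subgame-perfect outcome: (B, L) with payoffs (9, -2).

B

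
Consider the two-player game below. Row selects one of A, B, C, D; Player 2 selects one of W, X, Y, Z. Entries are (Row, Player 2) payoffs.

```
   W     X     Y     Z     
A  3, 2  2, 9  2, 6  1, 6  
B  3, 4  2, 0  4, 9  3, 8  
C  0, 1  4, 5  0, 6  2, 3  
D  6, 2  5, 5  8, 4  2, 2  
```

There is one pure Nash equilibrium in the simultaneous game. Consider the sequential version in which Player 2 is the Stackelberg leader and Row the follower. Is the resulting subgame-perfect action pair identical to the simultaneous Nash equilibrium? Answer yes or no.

Work backward from Row's decision.
- W: Row compares 3, 3, 0, 6 and picks D; Player 2 would get 2.
- X: Row compares 2, 2, 4, 5 and picks D; Player 2 would get 5.
- Y: Row compares 2, 4, 0, 8 and picks D; Player 2 would get 4.
- Z: Row compares 1, 3, 2, 2 and picks B; Player 2 would get 8.
Maximizing over 2, 5, 4, 8, Player 2 chooses Z. Subgame-perfect outcome: (B, Z) with payoffs (3, 8).
Under simultaneous play:
Row's best replies: W→D; X→D; Y→D; Z→B.
Player 2's best replies: A→X; B→Y; C→Y; D→X.
The unique mutual best reply is (D, X), giving (5, 5).
Sequential outcome (B, Z) differs from the Nash profile (D, X).

no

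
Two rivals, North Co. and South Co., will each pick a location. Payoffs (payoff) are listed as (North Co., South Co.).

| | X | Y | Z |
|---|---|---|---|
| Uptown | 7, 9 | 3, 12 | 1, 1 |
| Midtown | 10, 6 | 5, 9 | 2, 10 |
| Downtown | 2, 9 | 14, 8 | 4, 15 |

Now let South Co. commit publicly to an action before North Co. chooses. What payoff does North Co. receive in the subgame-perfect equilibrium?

Work backward from North Co.'s decision.
- X: BR = Midtown, leader payoff 6.
- Y: BR = Downtown, leader payoff 8.
- Z: BR = Downtown, leader payoff 15.
Among 6, 8, 15, the best is 15 at Z. Subgame-perfect outcome: (Downtown, Z) with payoffs (4, 15).

4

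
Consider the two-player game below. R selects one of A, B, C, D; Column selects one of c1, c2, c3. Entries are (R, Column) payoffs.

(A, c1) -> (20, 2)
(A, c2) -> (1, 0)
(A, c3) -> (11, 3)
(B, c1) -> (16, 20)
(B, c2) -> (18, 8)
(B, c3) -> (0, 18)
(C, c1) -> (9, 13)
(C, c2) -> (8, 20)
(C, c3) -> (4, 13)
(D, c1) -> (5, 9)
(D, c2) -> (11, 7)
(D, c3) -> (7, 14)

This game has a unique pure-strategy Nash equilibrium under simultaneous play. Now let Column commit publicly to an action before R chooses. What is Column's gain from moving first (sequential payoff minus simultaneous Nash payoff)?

5

Solve by backward induction (Column leads).
- c1: BR = A, leader payoff 2.
- c2: BR = B, leader payoff 8.
- c3: BR = A, leader payoff 3.
Among 2, 8, 3, the best is 8 at c2. Subgame-perfect outcome: (B, c2) with payoffs (18, 8).
Under simultaneous play:
R's best replies: c1→A; c2→B; c3→A.
Column's best replies: A→c3; B→c1; C→c2; D→c3.
Only (A, c3) has each player best-responding; Nash payoffs (11, 3).
Column's commitment gain: 8 − 3 = 5.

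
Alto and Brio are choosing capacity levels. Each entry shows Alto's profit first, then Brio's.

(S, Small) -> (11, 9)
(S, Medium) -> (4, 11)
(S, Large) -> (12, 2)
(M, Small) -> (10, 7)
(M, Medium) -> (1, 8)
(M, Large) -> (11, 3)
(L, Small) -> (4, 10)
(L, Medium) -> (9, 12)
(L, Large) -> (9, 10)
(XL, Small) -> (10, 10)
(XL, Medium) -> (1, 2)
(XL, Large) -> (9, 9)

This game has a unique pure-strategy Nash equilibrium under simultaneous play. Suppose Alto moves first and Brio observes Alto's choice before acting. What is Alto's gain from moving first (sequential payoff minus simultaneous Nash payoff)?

1

Solve by backward induction (Alto leads).
- S: BR = Medium, leader payoff 4.
- M: BR = Medium, leader payoff 1.
- L: BR = Medium, leader payoff 9.
- XL: BR = Small, leader payoff 10.
Maximizing over 4, 1, 9, 10, Alto chooses XL. Subgame-perfect outcome: (XL, Small) with payoffs (10, 10).
Now find the simultaneous Nash equilibrium.
Alto's best replies: Small→S; Medium→L; Large→S.
Brio's best replies: S→Medium; M→Medium; L→Medium; XL→Small.
The unique mutual best reply is (L, Medium), giving (9, 12).
Alto's commitment gain: 10 − 9 = 1.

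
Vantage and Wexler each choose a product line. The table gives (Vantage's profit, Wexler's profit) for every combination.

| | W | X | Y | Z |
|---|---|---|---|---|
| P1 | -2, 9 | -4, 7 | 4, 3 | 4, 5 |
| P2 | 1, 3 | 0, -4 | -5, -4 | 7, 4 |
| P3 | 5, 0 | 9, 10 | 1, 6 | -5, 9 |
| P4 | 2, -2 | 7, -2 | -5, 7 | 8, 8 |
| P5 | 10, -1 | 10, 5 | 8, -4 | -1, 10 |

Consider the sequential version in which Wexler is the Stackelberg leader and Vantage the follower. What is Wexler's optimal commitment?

Vantage best-responds to each possible Wexler move:
- W: BR = P5, leader payoff -1.
- X: BR = P5, leader payoff 5.
- Y: BR = P5, leader payoff -4.
- Z: BR = P4, leader payoff 8.
Among -1, 5, -4, 8, the best is 8 at Z. Subgame-perfect outcome: (P4, Z) with payoffs (8, 8).

Z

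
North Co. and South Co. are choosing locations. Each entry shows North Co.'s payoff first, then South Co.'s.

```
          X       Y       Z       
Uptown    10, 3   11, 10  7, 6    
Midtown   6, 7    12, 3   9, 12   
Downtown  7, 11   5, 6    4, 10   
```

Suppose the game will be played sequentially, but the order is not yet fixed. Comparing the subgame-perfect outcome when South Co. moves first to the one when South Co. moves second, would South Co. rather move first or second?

If North Co. leads: South Co.'s best replies are Uptown→Y, Midtown→Z, Downtown→X; North Co.'s induced payoffs 11, 9, 7; outcome (Uptown, Y), payoffs (11, 10).
If South Co. leads: North Co.'s best replies are X→Uptown, Y→Midtown, Z→Midtown; South Co.'s induced payoffs 3, 3, 12; outcome (Midtown, Z), payoffs (9, 12).
South Co. gets 12 moving first and 10 moving second, so South Co. prefers to move first.

first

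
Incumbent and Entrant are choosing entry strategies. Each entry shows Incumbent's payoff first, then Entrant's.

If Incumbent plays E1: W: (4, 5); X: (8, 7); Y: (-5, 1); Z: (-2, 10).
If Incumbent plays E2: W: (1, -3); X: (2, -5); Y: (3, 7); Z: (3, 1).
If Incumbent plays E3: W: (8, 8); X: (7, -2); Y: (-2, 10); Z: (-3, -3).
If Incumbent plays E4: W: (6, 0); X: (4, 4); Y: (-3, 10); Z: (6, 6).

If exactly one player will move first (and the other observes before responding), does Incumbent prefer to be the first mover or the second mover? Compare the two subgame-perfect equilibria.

If Incumbent leads: Entrant's best replies are E1→Z, E2→Y, E3→Y, E4→Y; Incumbent's induced payoffs -2, 3, -2, -3; outcome (E2, Y), payoffs (3, 7).
If Entrant leads: Incumbent's best replies are W→E3, X→E1, Y→E2, Z→E4; Entrant's induced payoffs 8, 7, 7, 6; outcome (E3, W), payoffs (8, 8).
Incumbent gets 3 moving first and 8 moving second, so Incumbent prefers to move second.

second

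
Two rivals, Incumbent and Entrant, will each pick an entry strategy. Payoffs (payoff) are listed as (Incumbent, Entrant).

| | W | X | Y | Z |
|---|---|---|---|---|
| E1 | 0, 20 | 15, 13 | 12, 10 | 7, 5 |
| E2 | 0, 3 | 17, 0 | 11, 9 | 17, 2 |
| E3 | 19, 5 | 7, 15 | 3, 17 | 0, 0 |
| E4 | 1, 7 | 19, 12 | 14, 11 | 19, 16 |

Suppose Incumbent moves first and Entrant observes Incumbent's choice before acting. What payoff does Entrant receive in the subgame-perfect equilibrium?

Backward induction with Incumbent moving first.
- E1: BR = W, leader payoff 0.
- E2: BR = Y, leader payoff 11.
- E3: BR = Y, leader payoff 3.
- E4: BR = Z, leader payoff 19.
Incumbent's induced payoffs are 0, 11, 3, 19, so Incumbent commits to E4. Subgame-perfect outcome: (E4, Z) with payoffs (19, 16).

16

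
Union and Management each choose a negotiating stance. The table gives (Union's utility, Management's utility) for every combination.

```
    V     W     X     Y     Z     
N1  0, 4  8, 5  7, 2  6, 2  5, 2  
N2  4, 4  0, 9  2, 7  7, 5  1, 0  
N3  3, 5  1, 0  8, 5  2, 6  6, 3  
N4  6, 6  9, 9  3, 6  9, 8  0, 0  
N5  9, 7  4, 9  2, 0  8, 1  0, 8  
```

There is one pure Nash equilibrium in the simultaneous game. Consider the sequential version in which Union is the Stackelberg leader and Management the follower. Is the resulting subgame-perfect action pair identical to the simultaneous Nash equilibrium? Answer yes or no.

Backward induction with Union moving first.
- N1: Management compares 4, 5, 2, 2, 2 and picks W; Union would get 8.
- N2: Management compares 4, 9, 7, 5, 0 and picks W; Union would get 0.
- N3: Management compares 5, 0, 5, 6, 3 and picks Y; Union would get 2.
- N4: Management compares 6, 9, 6, 8, 0 and picks W; Union would get 9.
- N5: Management compares 7, 9, 0, 1, 8 and picks W; Union would get 4.
Maximizing over 8, 0, 2, 9, 4, Union chooses N4. Subgame-perfect outcome: (N4, W) with payoffs (9, 9).
For the simultaneous game, intersect best replies.
Union's best replies: V→N5; W→N4; X→N3; Y→N4; Z→N3.
Management's best replies: N1→W; N2→W; N3→Y; N4→W; N5→W.
The unique mutual best reply is (N4, W), giving (9, 9).
Sequential outcome (N4, W) coincides with the Nash profile (N4, W).

yes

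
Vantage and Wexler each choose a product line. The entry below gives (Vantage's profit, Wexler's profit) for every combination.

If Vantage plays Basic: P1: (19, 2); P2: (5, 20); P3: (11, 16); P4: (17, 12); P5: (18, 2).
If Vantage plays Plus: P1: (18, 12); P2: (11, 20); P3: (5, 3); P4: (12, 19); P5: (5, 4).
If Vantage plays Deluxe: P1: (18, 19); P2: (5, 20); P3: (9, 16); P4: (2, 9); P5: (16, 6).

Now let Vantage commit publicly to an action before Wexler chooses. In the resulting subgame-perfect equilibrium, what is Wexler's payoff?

20

Backward induction with Vantage moving first.
- Basic: BR = P2, leader payoff 5.
- Plus: BR = P2, leader payoff 11.
- Deluxe: BR = P2, leader payoff 5.
Vantage's induced payoffs are 5, 11, 5, so Vantage commits to Plus. Subgame-perfect outcome: (Plus, P2) with payoffs (11, 20).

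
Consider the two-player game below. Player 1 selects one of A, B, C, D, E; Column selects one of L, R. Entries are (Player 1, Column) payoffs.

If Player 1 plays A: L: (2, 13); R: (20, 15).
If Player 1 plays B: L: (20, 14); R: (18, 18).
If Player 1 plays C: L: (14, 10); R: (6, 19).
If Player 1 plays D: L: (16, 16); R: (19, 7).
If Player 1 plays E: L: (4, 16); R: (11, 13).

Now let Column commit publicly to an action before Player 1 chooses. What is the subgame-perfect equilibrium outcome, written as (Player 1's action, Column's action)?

(A, R)

Backward induction with Column moving first.
- L: BR = B, leader payoff 14.
- R: BR = A, leader payoff 15.
Column's induced payoffs are 14, 15, so Column commits to R. Subgame-perfect outcome: (A, R) with payoffs (20, 15).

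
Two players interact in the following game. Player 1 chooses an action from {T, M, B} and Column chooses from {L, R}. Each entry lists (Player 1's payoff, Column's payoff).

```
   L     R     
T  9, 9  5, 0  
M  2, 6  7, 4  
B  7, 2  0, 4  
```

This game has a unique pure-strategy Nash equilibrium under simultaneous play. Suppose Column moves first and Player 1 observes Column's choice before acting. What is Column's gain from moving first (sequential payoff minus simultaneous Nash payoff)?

0

Player 1 best-responds to each possible Column move:
- L: Player 1 compares 9, 2, 7 and picks T; Column would get 9.
- R: Player 1 compares 5, 7, 0 and picks M; Column would get 4.
Column's induced payoffs are 9, 4, so Column commits to L. Subgame-perfect outcome: (T, L) with payoffs (9, 9).
Now find the simultaneous Nash equilibrium.
Player 1's best replies: L→T; R→M.
Column's best replies: T→L; M→L; B→R.
The unique mutual best reply is (T, L), giving (9, 9).
Column's commitment gain: 9 − 9 = 0.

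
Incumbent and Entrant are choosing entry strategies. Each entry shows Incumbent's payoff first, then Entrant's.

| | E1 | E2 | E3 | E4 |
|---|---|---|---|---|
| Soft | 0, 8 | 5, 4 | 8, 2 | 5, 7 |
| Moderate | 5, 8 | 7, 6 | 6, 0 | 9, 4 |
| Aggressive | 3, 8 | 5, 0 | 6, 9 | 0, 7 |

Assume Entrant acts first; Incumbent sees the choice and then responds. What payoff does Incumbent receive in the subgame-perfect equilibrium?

Backward induction with Entrant moving first.
- E1: BR = Moderate, leader payoff 8.
- E2: BR = Moderate, leader payoff 6.
- E3: BR = Soft, leader payoff 2.
- E4: BR = Moderate, leader payoff 4.
Entrant's induced payoffs are 8, 6, 2, 4, so Entrant commits to E1. Subgame-perfect outcome: (Moderate, E1) with payoffs (5, 8).

5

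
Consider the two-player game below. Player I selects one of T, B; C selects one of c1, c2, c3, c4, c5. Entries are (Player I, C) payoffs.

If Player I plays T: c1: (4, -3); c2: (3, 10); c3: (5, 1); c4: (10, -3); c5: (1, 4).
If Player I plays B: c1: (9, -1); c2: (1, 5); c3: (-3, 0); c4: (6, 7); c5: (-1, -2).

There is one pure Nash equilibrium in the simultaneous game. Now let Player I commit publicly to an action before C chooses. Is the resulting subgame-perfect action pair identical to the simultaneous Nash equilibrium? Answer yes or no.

Solve by backward induction (Player I leads).
- T: C compares -3, 10, 1, -3, 4 and picks c2; Player I would get 3.
- B: C compares -1, 5, 0, 7, -2 and picks c4; Player I would get 6.
Maximizing over 3, 6, Player I chooses B. Subgame-perfect outcome: (B, c4) with payoffs (6, 7).
Under simultaneous play:
Player I's best replies: c1→B; c2→T; c3→T; c4→T; c5→T.
C's best replies: T→c2; B→c4.
The unique mutual best reply is (T, c2), giving (3, 10).
Sequential outcome (B, c4) differs from the Nash profile (T, c2).

no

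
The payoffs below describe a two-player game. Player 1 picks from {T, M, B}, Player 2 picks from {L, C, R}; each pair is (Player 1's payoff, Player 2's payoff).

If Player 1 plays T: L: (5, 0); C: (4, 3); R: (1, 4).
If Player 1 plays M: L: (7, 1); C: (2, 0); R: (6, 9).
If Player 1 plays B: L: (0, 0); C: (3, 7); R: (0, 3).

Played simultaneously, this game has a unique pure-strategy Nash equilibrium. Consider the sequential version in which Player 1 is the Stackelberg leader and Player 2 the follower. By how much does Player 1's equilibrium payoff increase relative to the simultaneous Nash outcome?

0

Work backward from Player 2's decision.
- T → Player 2 plays R (best of 0, 3, 4); Player 1 gets 1.
- M → Player 2 plays R (best of 1, 0, 9); Player 1 gets 6.
- B → Player 2 plays C (best of 0, 7, 3); Player 1 gets 3.
Among 1, 6, 3, the best is 6 at M. Subgame-perfect outcome: (M, R) with payoffs (6, 9).
Under simultaneous play:
Player 1's best replies: L→M; C→T; R→M.
Player 2's best replies: T→R; M→R; B→C.
The unique mutual best reply is (M, R), giving (6, 9).
Player 1's commitment gain: 6 − 6 = 0.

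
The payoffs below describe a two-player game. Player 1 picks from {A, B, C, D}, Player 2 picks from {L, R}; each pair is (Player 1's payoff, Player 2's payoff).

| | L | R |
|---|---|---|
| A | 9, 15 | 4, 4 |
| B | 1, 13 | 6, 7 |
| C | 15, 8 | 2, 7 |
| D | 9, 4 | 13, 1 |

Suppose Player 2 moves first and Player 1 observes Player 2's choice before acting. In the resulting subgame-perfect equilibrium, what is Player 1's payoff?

Solve by backward induction (Player 2 leads).
- L: BR = C, leader payoff 8.
- R: BR = D, leader payoff 1.
Among 8, 1, the best is 8 at L. Subgame-perfect outcome: (C, L) with payoffs (15, 8).

15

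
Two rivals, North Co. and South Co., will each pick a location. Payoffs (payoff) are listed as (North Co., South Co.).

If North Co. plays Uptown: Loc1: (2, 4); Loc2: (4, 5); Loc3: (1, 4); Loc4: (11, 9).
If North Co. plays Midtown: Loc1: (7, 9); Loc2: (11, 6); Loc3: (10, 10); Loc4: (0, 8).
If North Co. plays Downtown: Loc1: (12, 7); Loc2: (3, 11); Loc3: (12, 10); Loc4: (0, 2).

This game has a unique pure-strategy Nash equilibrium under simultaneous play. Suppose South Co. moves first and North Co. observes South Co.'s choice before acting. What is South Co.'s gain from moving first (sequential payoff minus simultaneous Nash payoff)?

1

Work backward from North Co.'s decision.
- Loc1: BR = Downtown, leader payoff 7.
- Loc2: BR = Midtown, leader payoff 6.
- Loc3: BR = Downtown, leader payoff 10.
- Loc4: BR = Uptown, leader payoff 9.
Maximizing over 7, 6, 10, 9, South Co. chooses Loc3. Subgame-perfect outcome: (Downtown, Loc3) with payoffs (12, 10).
Under simultaneous play:
North Co.'s best replies: Loc1→Downtown; Loc2→Midtown; Loc3→Downtown; Loc4→Uptown.
South Co.'s best replies: Uptown→Loc4; Midtown→Loc3; Downtown→Loc2.
Only (Uptown, Loc4) has each player best-responding; Nash payoffs (11, 9).
South Co.'s commitment gain: 10 − 9 = 1.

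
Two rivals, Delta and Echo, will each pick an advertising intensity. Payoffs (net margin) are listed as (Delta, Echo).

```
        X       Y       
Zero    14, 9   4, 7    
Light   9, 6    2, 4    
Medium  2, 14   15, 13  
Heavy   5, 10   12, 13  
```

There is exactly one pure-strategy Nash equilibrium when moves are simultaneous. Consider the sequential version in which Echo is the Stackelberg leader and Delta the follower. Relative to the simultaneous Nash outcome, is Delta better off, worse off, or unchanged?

Work backward from Delta's decision.
- X: Delta compares 14, 9, 2, 5 and picks Zero; Echo would get 9.
- Y: Delta compares 4, 2, 15, 12 and picks Medium; Echo would get 13.
Echo's induced payoffs are 9, 13, so Echo commits to Y. Subgame-perfect outcome: (Medium, Y) with payoffs (15, 13).
Under simultaneous play:
Delta's best replies: X→Zero; Y→Medium.
Echo's best replies: Zero→X; Light→X; Medium→X; Heavy→Y.
Only (Zero, X) has each player best-responding; Nash payoffs (14, 9).
Delta earns 15 sequentially versus 14 at the Nash outcome: better off.

better off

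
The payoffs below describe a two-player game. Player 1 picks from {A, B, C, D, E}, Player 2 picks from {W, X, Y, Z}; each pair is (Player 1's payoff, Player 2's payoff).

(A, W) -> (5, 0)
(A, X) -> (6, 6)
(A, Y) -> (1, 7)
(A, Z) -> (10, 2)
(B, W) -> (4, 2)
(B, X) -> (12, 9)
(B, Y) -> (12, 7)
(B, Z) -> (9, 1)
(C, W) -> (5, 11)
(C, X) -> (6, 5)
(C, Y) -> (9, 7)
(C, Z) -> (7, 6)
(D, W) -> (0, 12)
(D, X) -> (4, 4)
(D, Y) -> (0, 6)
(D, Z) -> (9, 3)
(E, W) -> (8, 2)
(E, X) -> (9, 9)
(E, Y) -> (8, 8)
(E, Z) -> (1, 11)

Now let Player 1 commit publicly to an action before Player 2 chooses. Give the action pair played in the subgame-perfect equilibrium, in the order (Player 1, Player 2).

(B, X)

Backward induction with Player 1 moving first.
- A: BR = Y, leader payoff 1.
- B: BR = X, leader payoff 12.
- C: BR = W, leader payoff 5.
- D: BR = W, leader payoff 0.
- E: BR = Z, leader payoff 1.
Maximizing over 1, 12, 5, 0, 1, Player 1 chooses B. Subgame-perfect outcome: (B, X) with payoffs (12, 9).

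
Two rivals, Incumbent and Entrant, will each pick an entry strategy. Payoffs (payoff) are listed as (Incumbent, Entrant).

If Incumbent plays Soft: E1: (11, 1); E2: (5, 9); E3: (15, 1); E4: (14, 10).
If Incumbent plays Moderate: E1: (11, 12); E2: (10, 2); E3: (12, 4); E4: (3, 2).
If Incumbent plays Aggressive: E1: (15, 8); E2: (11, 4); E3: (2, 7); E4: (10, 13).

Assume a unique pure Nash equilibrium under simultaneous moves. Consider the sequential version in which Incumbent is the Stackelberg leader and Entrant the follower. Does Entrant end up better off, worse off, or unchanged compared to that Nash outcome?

unchanged

Entrant best-responds to each possible Incumbent move:
- Soft: Entrant compares 1, 9, 1, 10 and picks E4; Incumbent would get 14.
- Moderate: Entrant compares 12, 2, 4, 2 and picks E1; Incumbent would get 11.
- Aggressive: Entrant compares 8, 4, 7, 13 and picks E4; Incumbent would get 10.
Incumbent's induced payoffs are 14, 11, 10, so Incumbent commits to Soft. Subgame-perfect outcome: (Soft, E4) with payoffs (14, 10).
Now find the simultaneous Nash equilibrium.
Incumbent's best replies: E1→Aggressive; E2→Aggressive; E3→Soft; E4→Soft.
Entrant's best replies: Soft→E4; Moderate→E1; Aggressive→E4.
The unique mutual best reply is (Soft, E4), giving (14, 10).
Entrant earns 10 sequentially versus 10 at the Nash outcome: unchanged.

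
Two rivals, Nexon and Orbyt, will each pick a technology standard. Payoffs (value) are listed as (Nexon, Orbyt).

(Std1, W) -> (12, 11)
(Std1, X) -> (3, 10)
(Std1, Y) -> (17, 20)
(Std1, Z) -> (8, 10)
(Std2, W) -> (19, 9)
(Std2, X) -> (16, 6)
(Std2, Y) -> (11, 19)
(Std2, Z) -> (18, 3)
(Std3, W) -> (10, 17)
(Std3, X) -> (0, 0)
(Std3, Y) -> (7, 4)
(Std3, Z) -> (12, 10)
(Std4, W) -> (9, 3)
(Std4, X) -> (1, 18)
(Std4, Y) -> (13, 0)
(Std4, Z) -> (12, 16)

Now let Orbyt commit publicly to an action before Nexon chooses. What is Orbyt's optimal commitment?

Work backward from Nexon's decision.
- W: BR = Std2, leader payoff 9.
- X: BR = Std2, leader payoff 6.
- Y: BR = Std1, leader payoff 20.
- Z: BR = Std2, leader payoff 3.
Orbyt's induced payoffs are 9, 6, 20, 3, so Orbyt commits to Y. Subgame-perfect outcome: (Std1, Y) with payoffs (17, 20).

Y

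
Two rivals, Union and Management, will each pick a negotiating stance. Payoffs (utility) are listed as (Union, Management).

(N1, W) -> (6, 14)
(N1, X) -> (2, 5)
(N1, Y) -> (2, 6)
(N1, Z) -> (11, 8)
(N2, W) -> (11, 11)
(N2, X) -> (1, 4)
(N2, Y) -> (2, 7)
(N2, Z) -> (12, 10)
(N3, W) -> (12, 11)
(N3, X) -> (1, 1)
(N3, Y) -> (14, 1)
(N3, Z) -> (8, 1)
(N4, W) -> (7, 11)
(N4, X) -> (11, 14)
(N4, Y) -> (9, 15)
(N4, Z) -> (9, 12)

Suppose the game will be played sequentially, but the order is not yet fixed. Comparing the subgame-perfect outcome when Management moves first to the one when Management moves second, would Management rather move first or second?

If Union leads: Management's best replies are N1→W, N2→W, N3→W, N4→Y; Union's induced payoffs 6, 11, 12, 9; outcome (N3, W), payoffs (12, 11).
If Management leads: Union's best replies are W→N3, X→N4, Y→N3, Z→N2; Management's induced payoffs 11, 14, 1, 10; outcome (N4, X), payoffs (11, 14).
Management gets 14 moving first and 11 moving second, so Management prefers to move first.

first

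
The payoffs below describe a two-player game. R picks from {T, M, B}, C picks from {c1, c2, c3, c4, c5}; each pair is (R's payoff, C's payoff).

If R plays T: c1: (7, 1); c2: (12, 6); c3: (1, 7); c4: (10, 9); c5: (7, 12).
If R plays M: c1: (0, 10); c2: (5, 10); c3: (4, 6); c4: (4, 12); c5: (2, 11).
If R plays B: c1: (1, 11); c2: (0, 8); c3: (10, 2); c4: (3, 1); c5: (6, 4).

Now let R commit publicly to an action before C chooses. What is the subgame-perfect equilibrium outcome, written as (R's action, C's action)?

Solve by backward induction (R leads).
- T: BR = c5, leader payoff 7.
- M: BR = c4, leader payoff 4.
- B: BR = c1, leader payoff 1.
Maximizing over 7, 4, 1, R chooses T. Subgame-perfect outcome: (T, c5) with payoffs (7, 12).

(T, c5)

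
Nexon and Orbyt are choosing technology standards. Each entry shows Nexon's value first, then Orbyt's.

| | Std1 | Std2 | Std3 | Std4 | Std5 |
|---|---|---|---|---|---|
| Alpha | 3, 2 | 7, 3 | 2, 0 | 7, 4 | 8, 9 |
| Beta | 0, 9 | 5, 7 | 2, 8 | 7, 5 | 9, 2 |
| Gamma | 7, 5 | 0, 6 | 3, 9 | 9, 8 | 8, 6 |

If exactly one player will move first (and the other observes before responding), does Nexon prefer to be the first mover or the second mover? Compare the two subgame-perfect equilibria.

first

If Nexon leads: Orbyt's best replies are Alpha→Std5, Beta→Std1, Gamma→Std3; Nexon's induced payoffs 8, 0, 3; outcome (Alpha, Std5), payoffs (8, 9).
If Orbyt leads: Nexon's best replies are Std1→Gamma, Std2→Alpha, Std3→Gamma, Std4→Gamma, Std5→Beta; Orbyt's induced payoffs 5, 3, 9, 8, 2; outcome (Gamma, Std3), payoffs (3, 9).
Nexon gets 8 moving first and 3 moving second, so Nexon prefers to move first.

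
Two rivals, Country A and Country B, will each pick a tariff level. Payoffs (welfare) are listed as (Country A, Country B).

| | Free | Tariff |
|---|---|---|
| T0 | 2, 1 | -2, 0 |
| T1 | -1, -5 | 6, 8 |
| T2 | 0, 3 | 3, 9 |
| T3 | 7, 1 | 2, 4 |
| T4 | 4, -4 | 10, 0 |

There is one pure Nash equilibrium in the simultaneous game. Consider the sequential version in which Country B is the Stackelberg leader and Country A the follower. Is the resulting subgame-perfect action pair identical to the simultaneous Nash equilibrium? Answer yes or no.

Backward induction with Country B moving first.
- Free → Country A plays T3 (best of 2, -1, 0, 7, 4); Country B gets 1.
- Tariff → Country A plays T4 (best of -2, 6, 3, 2, 10); Country B gets 0.
Maximizing over 1, 0, Country B chooses Free. Subgame-perfect outcome: (T3, Free) with payoffs (7, 1).
Under simultaneous play:
Country A's best replies: Free→T3; Tariff→T4.
Country B's best replies: T0→Free; T1→Tariff; T2→Tariff; T3→Tariff; T4→Tariff.
The unique mutual best reply is (T4, Tariff), giving (10, 0).
Sequential outcome (T3, Free) differs from the Nash profile (T4, Tariff).

no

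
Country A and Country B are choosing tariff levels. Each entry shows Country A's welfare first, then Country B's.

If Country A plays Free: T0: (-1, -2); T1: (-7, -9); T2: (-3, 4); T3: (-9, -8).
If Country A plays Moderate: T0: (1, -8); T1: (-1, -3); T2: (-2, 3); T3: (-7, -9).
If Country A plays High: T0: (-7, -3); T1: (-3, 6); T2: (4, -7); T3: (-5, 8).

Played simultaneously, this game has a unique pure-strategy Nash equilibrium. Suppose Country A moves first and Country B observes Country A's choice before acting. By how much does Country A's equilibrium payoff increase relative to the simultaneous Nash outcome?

3

Solve by backward induction (Country A leads).
- Free: Country B compares -2, -9, 4, -8 and picks T2; Country A would get -3.
- Moderate: Country B compares -8, -3, 3, -9 and picks T2; Country A would get -2.
- High: Country B compares -3, 6, -7, 8 and picks T3; Country A would get -5.
Maximizing over -3, -2, -5, Country A chooses Moderate. Subgame-perfect outcome: (Moderate, T2) with payoffs (-2, 3).
For the simultaneous game, intersect best replies.
Country A's best replies: T0→Moderate; T1→Moderate; T2→High; T3→High.
Country B's best replies: Free→T2; Moderate→T2; High→T3.
The unique mutual best reply is (High, T3), giving (-5, 8).
Country A's commitment gain: -2 − -5 = 3.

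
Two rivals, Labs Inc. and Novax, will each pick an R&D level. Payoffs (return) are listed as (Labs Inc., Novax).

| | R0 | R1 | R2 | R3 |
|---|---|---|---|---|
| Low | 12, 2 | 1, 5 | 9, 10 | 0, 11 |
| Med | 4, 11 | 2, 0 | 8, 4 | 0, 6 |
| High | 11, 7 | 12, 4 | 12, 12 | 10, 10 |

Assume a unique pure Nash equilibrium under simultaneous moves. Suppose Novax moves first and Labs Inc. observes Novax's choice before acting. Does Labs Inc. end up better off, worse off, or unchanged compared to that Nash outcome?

unchanged

Solve by backward induction (Novax leads).
- R0: Labs Inc. compares 12, 4, 11 and picks Low; Novax would get 2.
- R1: Labs Inc. compares 1, 2, 12 and picks High; Novax would get 4.
- R2: Labs Inc. compares 9, 8, 12 and picks High; Novax would get 12.
- R3: Labs Inc. compares 0, 0, 10 and picks High; Novax would get 10.
Novax's induced payoffs are 2, 4, 12, 10, so Novax commits to R2. Subgame-perfect outcome: (High, R2) with payoffs (12, 12).
Under simultaneous play:
Labs Inc.'s best replies: R0→Low; R1→High; R2→High; R3→High.
Novax's best replies: Low→R3; Med→R0; High→R2.
Only (High, R2) has each player best-responding; Nash payoffs (12, 12).
Labs Inc. earns 12 sequentially versus 12 at the Nash outcome: unchanged.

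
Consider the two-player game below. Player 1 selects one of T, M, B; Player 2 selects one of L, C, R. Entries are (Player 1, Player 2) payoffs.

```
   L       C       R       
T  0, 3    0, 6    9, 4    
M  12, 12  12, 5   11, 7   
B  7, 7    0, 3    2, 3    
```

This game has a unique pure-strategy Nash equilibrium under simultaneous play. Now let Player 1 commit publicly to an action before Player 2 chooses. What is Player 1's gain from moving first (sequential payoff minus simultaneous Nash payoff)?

Work backward from Player 2's decision.
- T: BR = C, leader payoff 0.
- M: BR = L, leader payoff 12.
- B: BR = L, leader payoff 7.
Maximizing over 0, 12, 7, Player 1 chooses M. Subgame-perfect outcome: (M, L) with payoffs (12, 12).
Under simultaneous play:
Player 1's best replies: L→M; C→M; R→M.
Player 2's best replies: T→C; M→L; B→L.
Only (M, L) has each player best-responding; Nash payoffs (12, 12).
Player 1's commitment gain: 12 − 12 = 0.

0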